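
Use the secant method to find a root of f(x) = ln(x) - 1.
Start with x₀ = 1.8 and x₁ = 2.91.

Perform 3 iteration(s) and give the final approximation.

f(x) = ln(x) - 1
x₀ = 1.8, x₁ = 2.91

Secant formula: x_{n+1} = x_n - f(x_n)(x_n - x_{n-1})/(f(x_n) - f(x_{n-1}))

Iteration 1:
  f(1.800000) = -0.412213
  f(2.910000) = 0.068153
  x_2 = 2.910000 - 0.068153×(2.910000 - 1.800000)/(0.068153 - (-0.412213))
       = 2.752516
Iteration 2:
  f(2.910000) = 0.068153
  f(2.752516) = 0.012515
  x_3 = 2.752516 - 0.012515×(2.752516 - 2.910000)/(0.012515 - 0.068153)
       = 2.717091
Iteration 3:
  f(2.752516) = 0.012515
  f(2.717091) = -0.000438
  x_4 = 2.717091 - (-0.000438)×(2.717091 - 2.752516)/(-0.000438 - 0.012515)
       = 2.718289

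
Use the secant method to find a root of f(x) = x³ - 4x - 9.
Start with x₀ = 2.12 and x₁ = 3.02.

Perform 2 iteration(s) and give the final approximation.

f(x) = x³ - 4x - 9
x₀ = 2.12, x₁ = 3.02

Secant formula: x_{n+1} = x_n - f(x_n)(x_n - x_{n-1})/(f(x_n) - f(x_{n-1}))

Iteration 1:
  f(2.120000) = -7.951872
  f(3.020000) = 6.463608
  x_2 = 3.020000 - 6.463608×(3.020000 - 2.120000)/(6.463608 - (-7.951872))
       = 2.616458
Iteration 2:
  f(3.020000) = 6.463608
  f(2.616458) = -1.553941
  x_3 = 2.616458 - (-1.553941)×(2.616458 - 3.020000)/(-1.553941 - 6.463608)
       = 2.694672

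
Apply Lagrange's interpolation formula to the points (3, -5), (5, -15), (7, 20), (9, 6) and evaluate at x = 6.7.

Lagrange interpolation formula:
P(x) = Σ yᵢ × Lᵢ(x)
where Lᵢ(x) = Π_{j≠i} (x - xⱼ)/(xᵢ - xⱼ)

L_0(6.7) = (6.7 - 5)/(3 - 5) × (6.7 - 7)/(3 - 7) × (6.7 - 9)/(3 - 9) = -0.024437
L_1(6.7) = (6.7 - 3)/(5 - 3) × (6.7 - 7)/(5 - 7) × (6.7 - 9)/(5 - 9) = 0.159562
L_2(6.7) = (6.7 - 3)/(7 - 3) × (6.7 - 5)/(7 - 5) × (6.7 - 9)/(7 - 9) = 0.904188
L_3(6.7) = (6.7 - 3)/(9 - 3) × (6.7 - 5)/(9 - 5) × (6.7 - 7)/(9 - 7) = -0.039312

P(6.7) = (-5)×L_0(6.7) + (-15)×L_1(6.7) + 20×L_2(6.7) + 6×L_3(6.7)
P(6.7) = 15.576625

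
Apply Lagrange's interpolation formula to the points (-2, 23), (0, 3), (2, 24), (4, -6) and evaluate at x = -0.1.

Lagrange interpolation formula:
P(x) = Σ yᵢ × Lᵢ(x)
where Lᵢ(x) = Π_{j≠i} (x - xⱼ)/(xᵢ - xⱼ)

L_0(-0.1) = (-0.1 - 0)/(-2 - 0) × (-0.1 - 2)/(-2 - 2) × (-0.1 - 4)/(-2 - 4) = 0.017937
L_1(-0.1) = (-0.1 - (-2))/(0 - (-2)) × (-0.1 - 2)/(0 - 2) × (-0.1 - 4)/(0 - 4) = 1.022437
L_2(-0.1) = (-0.1 - (-2))/(2 - (-2)) × (-0.1 - 0)/(2 - 0) × (-0.1 - 4)/(2 - 4) = -0.048687
L_3(-0.1) = (-0.1 - (-2))/(4 - (-2)) × (-0.1 - 0)/(4 - 0) × (-0.1 - 2)/(4 - 2) = 0.008313

P(-0.1) = 23×L_0(-0.1) + 3×L_1(-0.1) + 24×L_2(-0.1) + (-6)×L_3(-0.1)
P(-0.1) = 2.261500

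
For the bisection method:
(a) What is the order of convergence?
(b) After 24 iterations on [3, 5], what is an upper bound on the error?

(a) Bisection has linear (order 1) convergence; the error is halved each step.

(b) Error bound = (b-a)/2^n = (5 - 3)/2^{24}
    = 2/2^{24}

(a) 1 (linear); (b) error ≤ 1.19e-07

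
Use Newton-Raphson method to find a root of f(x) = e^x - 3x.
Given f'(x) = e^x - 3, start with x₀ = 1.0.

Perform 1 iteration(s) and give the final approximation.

f(x) = e^x - 3x
f'(x) = e^x - 3
x₀ = 1.0

Newton-Raphson formula: x_{n+1} = x_n - f(x_n)/f'(x_n)

Iteration 1:
  f(1.000000) = -0.281718
  f'(1.000000) = -0.281718
  x_1 = 1.000000 - (-0.281718)/(-0.281718) = 0.000000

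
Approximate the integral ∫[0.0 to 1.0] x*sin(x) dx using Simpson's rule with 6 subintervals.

f(x) = x*sin(x)
a = 0.0, b = 1.0, n = 6
h = (b - a)/n = 0.166667

Simpson's rule: (h/3)[f(x₀) + 4f(x₁) + 2f(x₂) + ... + f(xₙ)]

x_0 = 0.0000, f(x_0) = 0.000000, coefficient = 1
x_1 = 0.1667, f(x_1) = 0.027649, coefficient = 4
x_2 = 0.3333, f(x_2) = 0.109065, coefficient = 2
x_3 = 0.5000, f(x_3) = 0.239713, coefficient = 4
x_4 = 0.6667, f(x_4) = 0.412247, coefficient = 2
x_5 = 0.8333, f(x_5) = 0.616814, coefficient = 4
x_6 = 1.0000, f(x_6) = 0.841471, coefficient = 1

I ≈ (0.166667/3) × 5.420799 = 0.301155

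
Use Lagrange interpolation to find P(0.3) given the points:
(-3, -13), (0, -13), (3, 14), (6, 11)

Lagrange interpolation formula:
P(x) = Σ yᵢ × Lᵢ(x)
where Lᵢ(x) = Π_{j≠i} (x - xⱼ)/(xᵢ - xⱼ)

L_0(0.3) = (0.3 - 0)/(-3 - 0) × (0.3 - 3)/(-3 - 3) × (0.3 - 6)/(-3 - 6) = -0.028500
L_1(0.3) = (0.3 - (-3))/(0 - (-3)) × (0.3 - 3)/(0 - 3) × (0.3 - 6)/(0 - 6) = 0.940500
L_2(0.3) = (0.3 - (-3))/(3 - (-3)) × (0.3 - 0)/(3 - 0) × (0.3 - 6)/(3 - 6) = 0.104500
L_3(0.3) = (0.3 - (-3))/(6 - (-3)) × (0.3 - 0)/(6 - 0) × (0.3 - 3)/(6 - 3) = -0.016500

P(0.3) = (-13)×L_0(0.3) + (-13)×L_1(0.3) + 14×L_2(0.3) + 11×L_3(0.3)
P(0.3) = -10.574500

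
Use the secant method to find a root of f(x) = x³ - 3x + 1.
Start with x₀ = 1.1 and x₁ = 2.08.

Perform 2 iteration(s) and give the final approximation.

f(x) = x³ - 3x + 1
x₀ = 1.1, x₁ = 2.08

Secant formula: x_{n+1} = x_n - f(x_n)(x_n - x_{n-1})/(f(x_n) - f(x_{n-1}))

Iteration 1:
  f(1.100000) = -0.969000
  f(2.080000) = 3.758912
  x_2 = 2.080000 - 3.758912×(2.080000 - 1.100000)/(3.758912 - (-0.969000))
       = 1.300854
Iteration 2:
  f(2.080000) = 3.758912
  f(1.300854) = -0.701229
  x_3 = 1.300854 - (-0.701229)×(1.300854 - 2.080000)/(-0.701229 - 3.758912)
       = 1.423352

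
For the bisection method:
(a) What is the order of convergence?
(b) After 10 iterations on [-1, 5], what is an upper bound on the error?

(a) Bisection has linear (order 1) convergence; the error is halved each step.

(b) Error bound = (b-a)/2^n = (5 - (-1))/2^{10}
    = 6/2^{10}

(a) 1 (linear); (b) error ≤ 5.86e-03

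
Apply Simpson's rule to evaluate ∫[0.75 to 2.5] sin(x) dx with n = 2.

f(x) = sin(x)
a = 0.75, b = 2.5, n = 2
h = (b - a)/n = 0.875000

Simpson's rule: (h/3)[f(x₀) + 4f(x₁) + 2f(x₂) + ... + f(xₙ)]

x_0 = 0.7500, f(x_0) = 0.681639, coefficient = 1
x_1 = 1.6250, f(x_1) = 0.998531, coefficient = 4
x_2 = 2.5000, f(x_2) = 0.598472, coefficient = 1

I ≈ (0.875000/3) × 5.274236 = 1.538319
Exact value: 1.532832
Error: 0.005486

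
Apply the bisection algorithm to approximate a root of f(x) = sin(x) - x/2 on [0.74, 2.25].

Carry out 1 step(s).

f(x) = sin(x) - x/2
Initial interval: [0.74, 2.25]

Iteration 1:
  c_1 = (0.740000 + 2.250000)/2 = 1.495000
  f(c_1) = f(1.495000) = 0.249629
  f(a) × f(c) ≥ 0, new interval: [1.495000, 2.250000]

After 1 iteration(s), the approximation is c_1 = 1.495000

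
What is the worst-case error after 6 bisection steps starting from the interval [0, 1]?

Bisection error bound: |error| ≤ (b-a)/2^n
|error| ≤ (1 - 0)/2^6 = 1/2^6
|error| ≤ 0.0156250000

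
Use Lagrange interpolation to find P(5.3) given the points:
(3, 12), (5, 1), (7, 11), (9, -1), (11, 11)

Lagrange interpolation formula:
P(x) = Σ yᵢ × Lᵢ(x)
where Lᵢ(x) = Π_{j≠i} (x - xⱼ)/(xᵢ - xⱼ)

L_0(5.3) = (5.3 - 5)/(3 - 5) × (5.3 - 7)/(3 - 7) × (5.3 - 9)/(3 - 9) × (5.3 - 11)/(3 - 11) = -0.028010
L_1(5.3) = (5.3 - 3)/(5 - 3) × (5.3 - 7)/(5 - 7) × (5.3 - 9)/(5 - 9) × (5.3 - 11)/(5 - 11) = 0.858978
L_2(5.3) = (5.3 - 3)/(7 - 3) × (5.3 - 5)/(7 - 5) × (5.3 - 9)/(7 - 9) × (5.3 - 11)/(7 - 11) = 0.227377
L_3(5.3) = (5.3 - 3)/(9 - 3) × (5.3 - 5)/(9 - 5) × (5.3 - 7)/(9 - 7) × (5.3 - 11)/(9 - 11) = -0.069647
L_4(5.3) = (5.3 - 3)/(11 - 3) × (5.3 - 5)/(11 - 5) × (5.3 - 7)/(11 - 7) × (5.3 - 9)/(11 - 9) = 0.011302

P(5.3) = 12×L_0(5.3) + 1×L_1(5.3) + 11×L_2(5.3) + (-1)×L_3(5.3) + 11×L_4(5.3)
P(5.3) = 3.217971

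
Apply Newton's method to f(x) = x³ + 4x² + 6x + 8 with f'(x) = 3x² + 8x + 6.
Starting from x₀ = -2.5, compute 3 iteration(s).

f(x) = x³ + 4x² + 6x + 8
f'(x) = 3x² + 8x + 6
x₀ = -2.5

Newton-Raphson formula: x_{n+1} = x_n - f(x_n)/f'(x_n)

Iteration 1:
  f(-2.500000) = 2.375000
  f'(-2.500000) = 4.750000
  x_1 = -2.500000 - 2.375000/4.750000 = -3.000000
Iteration 2:
  f(-3.000000) = -1.000000
  f'(-3.000000) = 9.000000
  x_2 = -3.000000 - (-1.000000)/9.000000 = -2.888889
Iteration 3:
  f(-2.888889) = -0.060357
  f'(-2.888889) = 7.925926
  x_3 = -2.888889 - (-0.060357)/7.925926 = -2.881274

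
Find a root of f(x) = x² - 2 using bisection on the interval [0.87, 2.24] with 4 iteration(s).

f(x) = x² - 2
Initial interval: [0.87, 2.24]

Iteration 1:
  c_1 = (0.870000 + 2.240000)/2 = 1.555000
  f(c_1) = f(1.555000) = 0.418025
  f(a) × f(c) < 0, new interval: [0.870000, 1.555000]
Iteration 2:
  c_2 = (0.870000 + 1.555000)/2 = 1.212500
  f(c_2) = f(1.212500) = -0.529844
  f(a) × f(c) ≥ 0, new interval: [1.212500, 1.555000]
Iteration 3:
  c_3 = (1.212500 + 1.555000)/2 = 1.383750
  f(c_3) = f(1.383750) = -0.085236
  f(a) × f(c) ≥ 0, new interval: [1.383750, 1.555000]
Iteration 4:
  c_4 = (1.383750 + 1.555000)/2 = 1.469375
  f(c_4) = f(1.469375) = 0.159063
  f(a) × f(c) < 0, new interval: [1.383750, 1.469375]

After 4 iteration(s), the approximation is c_4 = 1.469375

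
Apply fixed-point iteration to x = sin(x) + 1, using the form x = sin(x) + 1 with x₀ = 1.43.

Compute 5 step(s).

Equation: x = sin(x) + 1
Fixed-point form: x = sin(x) + 1
x₀ = 1.43

x_1 = g(1.430000) = 1.990105
x_2 = g(1.990105) = 1.913371
x_3 = g(1.913371) = 1.941893
x_4 = g(1.941893) = 1.931930
x_5 = g(1.931930) = 1.935497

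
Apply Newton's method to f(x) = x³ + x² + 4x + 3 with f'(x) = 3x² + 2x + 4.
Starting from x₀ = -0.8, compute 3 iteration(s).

f(x) = x³ + x² + 4x + 3
f'(x) = 3x² + 2x + 4
x₀ = -0.8

Newton-Raphson formula: x_{n+1} = x_n - f(x_n)/f'(x_n)

Iteration 1:
  f(-0.800000) = -0.072000
  f'(-0.800000) = 4.320000
  x_1 = -0.800000 - (-0.072000)/4.320000 = -0.783333
Iteration 2:
  f(-0.783333) = -0.000384
  f'(-0.783333) = 4.274167
  x_2 = -0.783333 - (-0.000384)/4.274167 = -0.783243
Iteration 3:
  f(-0.783243) = 0.000000
  f'(-0.783243) = 4.273924
  x_3 = -0.783243 - 0.000000/4.273924 = -0.783243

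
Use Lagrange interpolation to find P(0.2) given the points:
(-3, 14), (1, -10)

Lagrange interpolation formula:
P(x) = Σ yᵢ × Lᵢ(x)
where Lᵢ(x) = Π_{j≠i} (x - xⱼ)/(xᵢ - xⱼ)

L_0(0.2) = (0.2 - 1)/(-3 - 1) = 0.200000
L_1(0.2) = (0.2 - (-3))/(1 - (-3)) = 0.800000

P(0.2) = 14×L_0(0.2) + (-10)×L_1(0.2)
P(0.2) = -5.200000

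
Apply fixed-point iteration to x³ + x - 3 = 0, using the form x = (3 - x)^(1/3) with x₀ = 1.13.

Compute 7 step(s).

Equation: x³ + x - 3 = 0
Fixed-point form: x = (3 - x)^(1/3)
x₀ = 1.13

x_1 = g(1.130000) = 1.232009
x_2 = g(1.232009) = 1.209187
x_3 = g(1.209187) = 1.214367
x_4 = g(1.214367) = 1.213195
x_5 = g(1.213195) = 1.213461
x_6 = g(1.213461) = 1.213401
x_7 = g(1.213401) = 1.213414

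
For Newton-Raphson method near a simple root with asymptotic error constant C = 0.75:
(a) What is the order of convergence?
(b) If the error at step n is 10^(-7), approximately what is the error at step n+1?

(a) Newton-Raphson has quadratic (order 2) convergence near simple roots.
    This means |e_{n+1}| ≈ C|e_n|².

(b) With |e_n| = 10^(-7) and C = 0.75:
    |e_{n+1}| ≈ 0.75 × (10^(-7))² = 0.75 × 10^(-14)

(a) 2 (quadratic); (b) |e_{n+1}| ≈ 7.500e-15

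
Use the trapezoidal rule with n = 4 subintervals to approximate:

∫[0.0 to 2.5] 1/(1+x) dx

f(x) = 1/(1+x)
a = 0.0, b = 2.5, n = 4
h = (b - a)/n = 0.625000

Trapezoidal rule: (h/2)[f(x₀) + 2f(x₁) + 2f(x₂) + ... + f(xₙ)]

x_0 = 0.0000, f(x_0) = 1.000000, coefficient = 1
x_1 = 0.6250, f(x_1) = 0.615385, coefficient = 2
x_2 = 1.2500, f(x_2) = 0.444444, coefficient = 2
x_3 = 1.8750, f(x_3) = 0.347826, coefficient = 2
x_4 = 2.5000, f(x_4) = 0.285714, coefficient = 1

I ≈ (0.625000/2) × 4.101025 = 1.281570
Exact value: 1.252763
Error: 0.028807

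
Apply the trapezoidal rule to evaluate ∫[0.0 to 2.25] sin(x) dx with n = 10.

f(x) = sin(x)
a = 0.0, b = 2.25, n = 10
h = (b - a)/n = 0.225000

Trapezoidal rule: (h/2)[f(x₀) + 2f(x₁) + 2f(x₂) + ... + f(xₙ)]

x_0 = 0.0000, f(x_0) = 0.000000, coefficient = 1
x_1 = 0.2250, f(x_1) = 0.223106, coefficient = 2
x_2 = 0.4500, f(x_2) = 0.434966, coefficient = 2
x_3 = 0.6750, f(x_3) = 0.624897, coefficient = 2
x_4 = 0.9000, f(x_4) = 0.783327, coefficient = 2
x_5 = 1.1250, f(x_5) = 0.902268, coefficient = 2
x_6 = 1.3500, f(x_6) = 0.975723, coefficient = 2
x_7 = 1.5750, f(x_7) = 0.999991, coefficient = 2
x_8 = 1.8000, f(x_8) = 0.973848, coefficient = 2
x_9 = 2.0250, f(x_9) = 0.898611, coefficient = 2
x_10 = 2.2500, f(x_10) = 0.778073, coefficient = 1

I ≈ (0.225000/2) × 14.411546 = 1.621299
Exact value: 1.628174
Error: 0.006875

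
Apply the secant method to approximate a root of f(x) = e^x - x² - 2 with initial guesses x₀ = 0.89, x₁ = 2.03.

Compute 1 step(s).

f(x) = e^x - x² - 2
x₀ = 0.89, x₁ = 2.03

Secant formula: x_{n+1} = x_n - f(x_n)(x_n - x_{n-1})/(f(x_n) - f(x_{n-1}))

Iteration 1:
  f(0.890000) = -0.356970
  f(2.030000) = 1.493186
  x_2 = 2.030000 - 1.493186×(2.030000 - 0.890000)/(1.493186 - (-0.356970))
       = 1.109952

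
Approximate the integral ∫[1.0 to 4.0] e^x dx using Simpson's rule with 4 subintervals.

f(x) = e^x
a = 1.0, b = 4.0, n = 4
h = (b - a)/n = 0.750000

Simpson's rule: (h/3)[f(x₀) + 4f(x₁) + 2f(x₂) + ... + f(xₙ)]

x_0 = 1.0000, f(x_0) = 2.718282, coefficient = 1
x_1 = 1.7500, f(x_1) = 5.754603, coefficient = 4
x_2 = 2.5000, f(x_2) = 12.182494, coefficient = 2
x_3 = 3.2500, f(x_3) = 25.790340, coefficient = 4
x_4 = 4.0000, f(x_4) = 54.598150, coefficient = 1

I ≈ (0.750000/3) × 207.861190 = 51.965298
Exact value: 51.879868
Error: 0.085429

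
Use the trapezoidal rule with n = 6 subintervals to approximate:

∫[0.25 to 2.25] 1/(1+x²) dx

f(x) = 1/(1+x²)
a = 0.25, b = 2.25, n = 6
h = (b - a)/n = 0.333333

Trapezoidal rule: (h/2)[f(x₀) + 2f(x₁) + 2f(x₂) + ... + f(xₙ)]

x_0 = 0.2500, f(x_0) = 0.941176, coefficient = 1
x_1 = 0.5833, f(x_1) = 0.746114, coefficient = 2
x_2 = 0.9167, f(x_2) = 0.543396, coefficient = 2
x_3 = 1.2500, f(x_3) = 0.390244, coefficient = 2
x_4 = 1.5833, f(x_4) = 0.285149, coefficient = 2
x_5 = 1.9167, f(x_5) = 0.213967, coefficient = 2
x_6 = 2.2500, f(x_6) = 0.164948, coefficient = 1

I ≈ (0.333333/2) × 5.463865 = 0.910644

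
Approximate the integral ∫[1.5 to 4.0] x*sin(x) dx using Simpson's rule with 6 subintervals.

f(x) = x*sin(x)
a = 1.5, b = 4.0, n = 6
h = (b - a)/n = 0.416667

Simpson's rule: (h/3)[f(x₀) + 4f(x₁) + 2f(x₂) + ... + f(xₙ)]

x_0 = 1.5000, f(x_0) = 1.496242, coefficient = 1
x_1 = 1.9167, f(x_1) = 1.803163, coefficient = 4
x_2 = 2.3333, f(x_2) = 1.687200, coefficient = 2
x_3 = 2.7500, f(x_3) = 1.049568, coefficient = 4
x_4 = 3.1667, f(x_4) = -0.079393, coefficient = 2
x_5 = 3.5833, f(x_5) = -1.531924, coefficient = 4
x_6 = 4.0000, f(x_6) = -3.027210, coefficient = 1

I ≈ (0.416667/3) × 6.967875 = 0.967760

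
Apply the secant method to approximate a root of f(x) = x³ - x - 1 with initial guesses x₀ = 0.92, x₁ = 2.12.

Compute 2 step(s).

f(x) = x³ - x - 1
x₀ = 0.92, x₁ = 2.12

Secant formula: x_{n+1} = x_n - f(x_n)(x_n - x_{n-1})/(f(x_n) - f(x_{n-1}))

Iteration 1:
  f(0.920000) = -1.141312
  f(2.120000) = 6.408128
  x_2 = 2.120000 - 6.408128×(2.120000 - 0.920000)/(6.408128 - (-1.141312))
       = 1.101414
Iteration 2:
  f(2.120000) = 6.408128
  f(1.101414) = -0.765274
  x_3 = 1.101414 - (-0.765274)×(1.101414 - 2.120000)/(-0.765274 - 6.408128)
       = 1.210079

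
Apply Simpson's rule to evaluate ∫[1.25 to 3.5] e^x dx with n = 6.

f(x) = e^x
a = 1.25, b = 3.5, n = 6
h = (b - a)/n = 0.375000

Simpson's rule: (h/3)[f(x₀) + 4f(x₁) + 2f(x₂) + ... + f(xₙ)]

x_0 = 1.2500, f(x_0) = 3.490343, coefficient = 1
x_1 = 1.6250, f(x_1) = 5.078419, coefficient = 4
x_2 = 2.0000, f(x_2) = 7.389056, coefficient = 2
x_3 = 2.3750, f(x_3) = 10.751013, coefficient = 4
x_4 = 2.7500, f(x_4) = 15.642632, coefficient = 2
x_5 = 3.1250, f(x_5) = 22.759895, coefficient = 4
x_6 = 3.5000, f(x_6) = 33.115452, coefficient = 1

I ≈ (0.375000/3) × 237.026480 = 29.628310
Exact value: 29.625109
Error: 0.003201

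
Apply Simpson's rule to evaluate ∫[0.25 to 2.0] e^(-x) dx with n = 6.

f(x) = e^(-x)
a = 0.25, b = 2.0, n = 6
h = (b - a)/n = 0.291667

Simpson's rule: (h/3)[f(x₀) + 4f(x₁) + 2f(x₂) + ... + f(xₙ)]

x_0 = 0.2500, f(x_0) = 0.778801, coefficient = 1
x_1 = 0.5417, f(x_1) = 0.581778, coefficient = 4
x_2 = 0.8333, f(x_2) = 0.434598, coefficient = 2
x_3 = 1.1250, f(x_3) = 0.324652, coefficient = 4
x_4 = 1.4167, f(x_4) = 0.242521, coefficient = 2
x_5 = 1.7083, f(x_5) = 0.181167, coefficient = 4
x_6 = 2.0000, f(x_6) = 0.135335, coefficient = 1

I ≈ (0.291667/3) × 6.618766 = 0.643491
Exact value: 0.643465
Error: 0.000026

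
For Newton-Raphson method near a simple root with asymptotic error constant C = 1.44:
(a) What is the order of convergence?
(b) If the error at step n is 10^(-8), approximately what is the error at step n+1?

(a) Newton-Raphson has quadratic (order 2) convergence near simple roots.
    This means |e_{n+1}| ≈ C|e_n|².

(b) With |e_n| = 10^(-8) and C = 1.44:
    |e_{n+1}| ≈ 1.44 × (10^(-8))² = 1.44 × 10^(-16)

(a) 2 (quadratic); (b) |e_{n+1}| ≈ 1.440e-16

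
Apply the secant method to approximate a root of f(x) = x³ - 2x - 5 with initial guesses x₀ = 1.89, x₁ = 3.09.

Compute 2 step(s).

f(x) = x³ - 2x - 5
x₀ = 1.89, x₁ = 3.09

Secant formula: x_{n+1} = x_n - f(x_n)(x_n - x_{n-1})/(f(x_n) - f(x_{n-1}))

Iteration 1:
  f(1.890000) = -2.028731
  f(3.090000) = 18.323629
  x_2 = 3.090000 - 18.323629×(3.090000 - 1.890000)/(18.323629 - (-2.028731))
       = 2.009616
Iteration 2:
  f(3.090000) = 18.323629
  f(2.009616) = -0.903280
  x_3 = 2.009616 - (-0.903280)×(2.009616 - 3.090000)/(-0.903280 - 18.323629)
       = 2.060373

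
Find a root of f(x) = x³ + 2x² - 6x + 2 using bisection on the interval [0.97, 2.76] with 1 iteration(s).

f(x) = x³ + 2x² - 6x + 2
Initial interval: [0.97, 2.76]

Iteration 1:
  c_1 = (0.970000 + 2.760000)/2 = 1.865000
  f(c_1) = f(1.865000) = 4.253340
  f(a) × f(c) < 0, new interval: [0.970000, 1.865000]

After 1 iteration(s), the approximation is c_1 = 1.865000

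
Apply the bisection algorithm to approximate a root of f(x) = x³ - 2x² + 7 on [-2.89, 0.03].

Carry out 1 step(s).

f(x) = x³ - 2x² + 7
Initial interval: [-2.89, 0.03]

Iteration 1:
  c_1 = (-2.890000 + 0.030000)/2 = -1.430000
  f(c_1) = f(-1.430000) = -0.014007
  f(a) × f(c) ≥ 0, new interval: [-1.430000, 0.030000]

After 1 iteration(s), the approximation is c_1 = -1.430000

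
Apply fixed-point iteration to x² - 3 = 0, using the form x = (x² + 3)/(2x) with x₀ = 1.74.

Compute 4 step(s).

Equation: x² - 3 = 0
Fixed-point form: x = (x² + 3)/(2x)
x₀ = 1.74

x_1 = g(1.740000) = 1.732069
x_2 = g(1.732069) = 1.732051
x_3 = g(1.732051) = 1.732051
x_4 = g(1.732051) = 1.732051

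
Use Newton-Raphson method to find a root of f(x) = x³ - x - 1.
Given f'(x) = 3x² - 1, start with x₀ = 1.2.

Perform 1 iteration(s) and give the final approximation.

f(x) = x³ - x - 1
f'(x) = 3x² - 1
x₀ = 1.2

Newton-Raphson formula: x_{n+1} = x_n - f(x_n)/f'(x_n)

Iteration 1:
  f(1.200000) = -0.472000
  f'(1.200000) = 3.320000
  x_1 = 1.200000 - (-0.472000)/3.320000 = 1.342169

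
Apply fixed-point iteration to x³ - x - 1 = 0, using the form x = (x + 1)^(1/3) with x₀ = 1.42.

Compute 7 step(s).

Equation: x³ - x - 1 = 0
Fixed-point form: x = (x + 1)^(1/3)
x₀ = 1.42

x_1 = g(1.420000) = 1.342575
x_2 = g(1.342575) = 1.328101
x_3 = g(1.328101) = 1.325360
x_4 = g(1.325360) = 1.324840
x_5 = g(1.324840) = 1.324741
x_6 = g(1.324741) = 1.324722
x_7 = g(1.324722) = 1.324719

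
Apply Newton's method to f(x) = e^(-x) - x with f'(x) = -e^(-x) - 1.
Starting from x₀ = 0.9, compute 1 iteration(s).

f(x) = e^(-x) - x
f'(x) = -e^(-x) - 1
x₀ = 0.9

Newton-Raphson formula: x_{n+1} = x_n - f(x_n)/f'(x_n)

Iteration 1:
  f(0.900000) = -0.493430
  f'(0.900000) = -1.406570
  x_1 = 0.900000 - (-0.493430)/(-1.406570) = 0.549196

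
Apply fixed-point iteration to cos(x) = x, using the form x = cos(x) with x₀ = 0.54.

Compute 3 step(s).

Equation: cos(x) = x
Fixed-point form: x = cos(x)
x₀ = 0.54

x_1 = g(0.540000) = 0.857709
x_2 = g(0.857709) = 0.654172
x_3 = g(0.654172) = 0.793552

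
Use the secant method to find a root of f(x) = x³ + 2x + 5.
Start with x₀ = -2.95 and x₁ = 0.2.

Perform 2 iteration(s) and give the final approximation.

f(x) = x³ + 2x + 5
x₀ = -2.95, x₁ = 0.2

Secant formula: x_{n+1} = x_n - f(x_n)(x_n - x_{n-1})/(f(x_n) - f(x_{n-1}))

Iteration 1:
  f(-2.950000) = -26.572375
  f(0.200000) = 5.408000
  x_2 = 0.200000 - 5.408000×(0.200000 - (-2.950000))/(5.408000 - (-26.572375))
       = -0.332677
Iteration 2:
  f(0.200000) = 5.408000
  f(-0.332677) = 4.297828
  x_3 = -0.332677 - 4.297828×(-0.332677 - 0.200000)/(4.297828 - 5.408000)
       = -2.394837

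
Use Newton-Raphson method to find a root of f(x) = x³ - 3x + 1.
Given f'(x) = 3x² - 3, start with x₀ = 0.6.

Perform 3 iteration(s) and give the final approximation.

f(x) = x³ - 3x + 1
f'(x) = 3x² - 3
x₀ = 0.6

Newton-Raphson formula: x_{n+1} = x_n - f(x_n)/f'(x_n)

Iteration 1:
  f(0.600000) = -0.584000
  f'(0.600000) = -1.920000
  x_1 = 0.600000 - (-0.584000)/(-1.920000) = 0.295833
Iteration 2:
  f(0.295833) = 0.138391
  f'(0.295833) = -2.737448
  x_2 = 0.295833 - 0.138391/(-2.737448) = 0.346388
Iteration 3:
  f(0.346388) = 0.002397
  f'(0.346388) = -2.640046
  x_3 = 0.346388 - 0.002397/(-2.640046) = 0.347296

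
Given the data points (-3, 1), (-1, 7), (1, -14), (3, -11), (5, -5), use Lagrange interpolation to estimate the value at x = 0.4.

Lagrange interpolation formula:
P(x) = Σ yᵢ × Lᵢ(x)
where Lᵢ(x) = Π_{j≠i} (x - xⱼ)/(xᵢ - xⱼ)

L_0(0.4) = (0.4 - (-1))/(-3 - (-1)) × (0.4 - 1)/(-3 - 1) × (0.4 - 3)/(-3 - 3) × (0.4 - 5)/(-3 - 5) = -0.026162
L_1(0.4) = (0.4 - (-3))/(-1 - (-3)) × (0.4 - 1)/(-1 - 1) × (0.4 - 3)/(-1 - 3) × (0.4 - 5)/(-1 - 5) = 0.254150
L_2(0.4) = (0.4 - (-3))/(1 - (-3)) × (0.4 - (-1))/(1 - (-1)) × (0.4 - 3)/(1 - 3) × (0.4 - 5)/(1 - 5) = 0.889525
L_3(0.4) = (0.4 - (-3))/(3 - (-3)) × (0.4 - (-1))/(3 - (-1)) × (0.4 - 1)/(3 - 1) × (0.4 - 5)/(3 - 5) = -0.136850
L_4(0.4) = (0.4 - (-3))/(5 - (-3)) × (0.4 - (-1))/(5 - (-1)) × (0.4 - 1)/(5 - 1) × (0.4 - 3)/(5 - 3) = 0.019337

P(0.4) = 1×L_0(0.4) + 7×L_1(0.4) + (-14)×L_2(0.4) + (-11)×L_3(0.4) + (-5)×L_4(0.4)
P(0.4) = -9.291800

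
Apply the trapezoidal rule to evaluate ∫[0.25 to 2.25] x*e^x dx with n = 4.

f(x) = x*e^x
a = 0.25, b = 2.25, n = 4
h = (b - a)/n = 0.500000

Trapezoidal rule: (h/2)[f(x₀) + 2f(x₁) + 2f(x₂) + ... + f(xₙ)]

x_0 = 0.2500, f(x_0) = 0.321006, coefficient = 1
x_1 = 0.7500, f(x_1) = 1.587750, coefficient = 2
x_2 = 1.2500, f(x_2) = 4.362929, coefficient = 2
x_3 = 1.7500, f(x_3) = 10.070555, coefficient = 2
x_4 = 2.2500, f(x_4) = 21.347406, coefficient = 1

I ≈ (0.500000/2) × 53.710879 = 13.427720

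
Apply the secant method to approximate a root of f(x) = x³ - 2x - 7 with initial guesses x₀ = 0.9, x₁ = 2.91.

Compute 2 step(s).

f(x) = x³ - 2x - 7
x₀ = 0.9, x₁ = 2.91

Secant formula: x_{n+1} = x_n - f(x_n)(x_n - x_{n-1})/(f(x_n) - f(x_{n-1}))

Iteration 1:
  f(0.900000) = -8.071000
  f(2.910000) = 11.822171
  x_2 = 2.910000 - 11.822171×(2.910000 - 0.900000)/(11.822171 - (-8.071000))
       = 1.715491
Iteration 2:
  f(2.910000) = 11.822171
  f(1.715491) = -5.382445
  x_3 = 1.715491 - (-5.382445)×(1.715491 - 2.910000)/(-5.382445 - 11.822171)
       = 2.089192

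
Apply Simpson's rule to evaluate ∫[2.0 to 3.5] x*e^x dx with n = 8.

f(x) = x*e^x
a = 2.0, b = 3.5, n = 8
h = (b - a)/n = 0.187500

Simpson's rule: (h/3)[f(x₀) + 4f(x₁) + 2f(x₂) + ... + f(xₙ)]

x_0 = 2.0000, f(x_0) = 14.778112, coefficient = 1
x_1 = 2.1875, f(x_1) = 19.496975, coefficient = 4
x_2 = 2.3750, f(x_2) = 25.533656, coefficient = 2
x_3 = 2.5625, f(x_3) = 33.231006, coefficient = 4
x_4 = 2.7500, f(x_4) = 43.017238, coefficient = 2
x_5 = 2.9375, f(x_5) = 55.426559, coefficient = 4
x_6 = 3.1250, f(x_6) = 71.124672, coefficient = 2
x_7 = 3.3125, f(x_7) = 90.940295, coefficient = 4
x_8 = 3.5000, f(x_8) = 115.904082, coefficient = 1

I ≈ (0.187500/3) × 1206.412665 = 75.400792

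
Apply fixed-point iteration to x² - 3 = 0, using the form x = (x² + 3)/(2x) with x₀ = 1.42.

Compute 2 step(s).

Equation: x² - 3 = 0
Fixed-point form: x = (x² + 3)/(2x)
x₀ = 1.42

x_1 = g(1.420000) = 1.766338
x_2 = g(1.766338) = 1.732384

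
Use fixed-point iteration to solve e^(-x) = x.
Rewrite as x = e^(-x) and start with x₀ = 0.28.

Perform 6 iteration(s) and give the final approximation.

Equation: e^(-x) = x
Fixed-point form: x = e^(-x)
x₀ = 0.28

x_1 = g(0.280000) = 0.755784
x_2 = g(0.755784) = 0.469642
x_3 = g(0.469642) = 0.625226
x_4 = g(0.625226) = 0.535141
x_5 = g(0.535141) = 0.585587
x_6 = g(0.585587) = 0.556779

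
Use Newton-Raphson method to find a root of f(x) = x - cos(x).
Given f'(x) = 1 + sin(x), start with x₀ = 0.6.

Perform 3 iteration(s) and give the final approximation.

f(x) = x - cos(x)
f'(x) = 1 + sin(x)
x₀ = 0.6

Newton-Raphson formula: x_{n+1} = x_n - f(x_n)/f'(x_n)

Iteration 1:
  f(0.600000) = -0.225336
  f'(0.600000) = 1.564642
  x_1 = 0.600000 - (-0.225336)/1.564642 = 0.744017
Iteration 2:
  f(0.744017) = 0.008264
  f'(0.744017) = 1.677249
  x_2 = 0.744017 - 0.008264/1.677249 = 0.739090
Iteration 3:
  f(0.739090) = 0.000009
  f'(0.739090) = 1.673616
  x_3 = 0.739090 - 0.000009/1.673616 = 0.739085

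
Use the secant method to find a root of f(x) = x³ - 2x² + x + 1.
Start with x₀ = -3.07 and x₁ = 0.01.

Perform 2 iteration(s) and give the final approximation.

f(x) = x³ - 2x² + x + 1
x₀ = -3.07, x₁ = 0.01

Secant formula: x_{n+1} = x_n - f(x_n)(x_n - x_{n-1})/(f(x_n) - f(x_{n-1}))

Iteration 1:
  f(-3.070000) = -49.854243
  f(0.010000) = 1.009801
  x_2 = 0.010000 - 1.009801×(0.010000 - (-3.070000))/(1.009801 - (-49.854243))
       = -0.051147
Iteration 2:
  f(0.010000) = 1.009801
  f(-0.051147) = 0.943487
  x_3 = -0.051147 - 0.943487×(-0.051147 - 0.010000)/(0.943487 - 1.009801)
       = -0.921122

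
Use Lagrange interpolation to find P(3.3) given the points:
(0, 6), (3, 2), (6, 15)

Lagrange interpolation formula:
P(x) = Σ yᵢ × Lᵢ(x)
where Lᵢ(x) = Π_{j≠i} (x - xⱼ)/(xᵢ - xⱼ)

L_0(3.3) = (3.3 - 3)/(0 - 3) × (3.3 - 6)/(0 - 6) = -0.045000
L_1(3.3) = (3.3 - 0)/(3 - 0) × (3.3 - 6)/(3 - 6) = 0.990000
L_2(3.3) = (3.3 - 0)/(6 - 0) × (3.3 - 3)/(6 - 3) = 0.055000

P(3.3) = 6×L_0(3.3) + 2×L_1(3.3) + 15×L_2(3.3)
P(3.3) = 2.535000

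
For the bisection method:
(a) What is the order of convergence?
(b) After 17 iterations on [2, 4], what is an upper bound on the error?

(a) Bisection has linear (order 1) convergence; the error is halved each step.

(b) Error bound = (b-a)/2^n = (4 - 2)/2^{17}
    = 2/2^{17}

(a) 1 (linear); (b) error ≤ 1.53e-05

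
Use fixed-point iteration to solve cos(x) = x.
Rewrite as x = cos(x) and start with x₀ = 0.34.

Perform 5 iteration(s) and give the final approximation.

Equation: cos(x) = x
Fixed-point form: x = cos(x)
x₀ = 0.34

x_1 = g(0.340000) = 0.942755
x_2 = g(0.942755) = 0.587561
x_3 = g(0.587561) = 0.832295
x_4 = g(0.832295) = 0.673180
x_5 = g(0.673180) = 0.781843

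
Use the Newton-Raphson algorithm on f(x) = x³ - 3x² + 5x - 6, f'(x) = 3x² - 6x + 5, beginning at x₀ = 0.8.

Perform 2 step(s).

f(x) = x³ - 3x² + 5x - 6
f'(x) = 3x² - 6x + 5
x₀ = 0.8

Newton-Raphson formula: x_{n+1} = x_n - f(x_n)/f'(x_n)

Iteration 1:
  f(0.800000) = -3.408000
  f'(0.800000) = 2.120000
  x_1 = 0.800000 - (-3.408000)/2.120000 = 2.407547
Iteration 2:
  f(2.407547) = 2.603711
  f'(2.407547) = 7.943567
  x_2 = 2.407547 - 2.603711/7.943567 = 2.079771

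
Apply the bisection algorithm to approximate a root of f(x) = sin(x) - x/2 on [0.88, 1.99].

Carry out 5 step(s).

f(x) = sin(x) - x/2
Initial interval: [0.88, 1.99]

Iteration 1:
  c_1 = (0.880000 + 1.990000)/2 = 1.435000
  f(c_1) = f(1.435000) = 0.273294
  f(a) × f(c) ≥ 0, new interval: [1.435000, 1.990000]
Iteration 2:
  c_2 = (1.435000 + 1.990000)/2 = 1.712500
  f(c_2) = f(1.712500) = 0.133727
  f(a) × f(c) ≥ 0, new interval: [1.712500, 1.990000]
Iteration 3:
  c_3 = (1.712500 + 1.990000)/2 = 1.851250
  f(c_3) = f(1.851250) = 0.035305
  f(a) × f(c) ≥ 0, new interval: [1.851250, 1.990000]
Iteration 4:
  c_4 = (1.851250 + 1.990000)/2 = 1.920625
  f(c_4) = f(1.920625) = -0.020881
  f(a) × f(c) < 0, new interval: [1.851250, 1.920625]
Iteration 5:
  c_5 = (1.851250 + 1.920625)/2 = 1.885937
  f(c_5) = f(1.885937) = 0.007784
  f(a) × f(c) ≥ 0, new interval: [1.885937, 1.920625]

After 5 iteration(s), the approximation is c_5 = 1.885937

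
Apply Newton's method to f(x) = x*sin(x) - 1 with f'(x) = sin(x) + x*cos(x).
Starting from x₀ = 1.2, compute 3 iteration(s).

f(x) = x*sin(x) - 1
f'(x) = sin(x) + x*cos(x)
x₀ = 1.2

Newton-Raphson formula: x_{n+1} = x_n - f(x_n)/f'(x_n)

Iteration 1:
  f(1.200000) = 0.118447
  f'(1.200000) = 1.366868
  x_1 = 1.200000 - 0.118447/1.366868 = 1.113344
Iteration 2:
  f(1.113344) = -0.001129
  f'(1.113344) = 1.388904
  x_2 = 1.113344 - (-0.001129)/1.388904 = 1.114157
Iteration 3:
  f(1.114157) = 0.000000
  f'(1.114157) = 1.388809
  x_3 = 1.114157 - 0.000000/1.388809 = 1.114157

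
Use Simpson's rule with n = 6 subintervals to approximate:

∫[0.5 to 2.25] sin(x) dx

f(x) = sin(x)
a = 0.5, b = 2.25, n = 6
h = (b - a)/n = 0.291667

Simpson's rule: (h/3)[f(x₀) + 4f(x₁) + 2f(x₂) + ... + f(xₙ)]

x_0 = 0.5000, f(x_0) = 0.479426, coefficient = 1
x_1 = 0.7917, f(x_1) = 0.711525, coefficient = 4
x_2 = 1.0833, f(x_2) = 0.883524, coefficient = 2
x_3 = 1.3750, f(x_3) = 0.980893, coefficient = 4
x_4 = 1.6667, f(x_4) = 0.995408, coefficient = 2
x_5 = 1.9583, f(x_5) = 0.925843, coefficient = 4
x_6 = 2.2500, f(x_6) = 0.778073, coefficient = 1

I ≈ (0.291667/3) × 15.488407 = 1.505817
Exact value: 1.505756
Error: 0.000061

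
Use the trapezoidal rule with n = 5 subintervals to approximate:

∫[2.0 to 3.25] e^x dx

f(x) = e^x
a = 2.0, b = 3.25, n = 5
h = (b - a)/n = 0.250000

Trapezoidal rule: (h/2)[f(x₀) + 2f(x₁) + 2f(x₂) + ... + f(xₙ)]

x_0 = 2.0000, f(x_0) = 7.389056, coefficient = 1
x_1 = 2.2500, f(x_1) = 9.487736, coefficient = 2
x_2 = 2.5000, f(x_2) = 12.182494, coefficient = 2
x_3 = 2.7500, f(x_3) = 15.642632, coefficient = 2
x_4 = 3.0000, f(x_4) = 20.085537, coefficient = 2
x_5 = 3.2500, f(x_5) = 25.790340, coefficient = 1

I ≈ (0.250000/2) × 147.976193 = 18.497024
Exact value: 18.401284
Error: 0.095740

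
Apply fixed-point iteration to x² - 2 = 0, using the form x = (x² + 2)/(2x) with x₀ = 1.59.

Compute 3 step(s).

Equation: x² - 2 = 0
Fixed-point form: x = (x² + 2)/(2x)
x₀ = 1.59

x_1 = g(1.590000) = 1.423931
x_2 = g(1.423931) = 1.414247
x_3 = g(1.414247) = 1.414214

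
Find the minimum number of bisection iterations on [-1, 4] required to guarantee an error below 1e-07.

We need (b-a)/2^n ≤ 1e-07
(4 - (-1))/2^n ≤ 1e-07
5/2^n ≤ 1e-07
2^n ≥ 50000000
n ≥ log₂(50000000) = 25.58
n ≥ 26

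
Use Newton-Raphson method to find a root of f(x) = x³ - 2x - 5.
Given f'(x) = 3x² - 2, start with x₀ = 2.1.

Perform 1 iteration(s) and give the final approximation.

f(x) = x³ - 2x - 5
f'(x) = 3x² - 2
x₀ = 2.1

Newton-Raphson formula: x_{n+1} = x_n - f(x_n)/f'(x_n)

Iteration 1:
  f(2.100000) = 0.061000
  f'(2.100000) = 11.230000
  x_1 = 2.100000 - 0.061000/11.230000 = 2.094568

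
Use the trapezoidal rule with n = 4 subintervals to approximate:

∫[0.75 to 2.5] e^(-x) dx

f(x) = e^(-x)
a = 0.75, b = 2.5, n = 4
h = (b - a)/n = 0.437500

Trapezoidal rule: (h/2)[f(x₀) + 2f(x₁) + 2f(x₂) + ... + f(xₙ)]

x_0 = 0.7500, f(x_0) = 0.472367, coefficient = 1
x_1 = 1.1875, f(x_1) = 0.304983, coefficient = 2
x_2 = 1.6250, f(x_2) = 0.196912, coefficient = 2
x_3 = 2.0625, f(x_3) = 0.127136, coefficient = 2
x_4 = 2.5000, f(x_4) = 0.082085, coefficient = 1

I ≈ (0.437500/2) × 1.812512 = 0.396487
Exact value: 0.390282
Error: 0.006205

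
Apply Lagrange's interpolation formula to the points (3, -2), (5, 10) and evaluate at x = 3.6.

Lagrange interpolation formula:
P(x) = Σ yᵢ × Lᵢ(x)
where Lᵢ(x) = Π_{j≠i} (x - xⱼ)/(xᵢ - xⱼ)

L_0(3.6) = (3.6 - 5)/(3 - 5) = 0.700000
L_1(3.6) = (3.6 - 3)/(5 - 3) = 0.300000

P(3.6) = (-2)×L_0(3.6) + 10×L_1(3.6)
P(3.6) = 1.600000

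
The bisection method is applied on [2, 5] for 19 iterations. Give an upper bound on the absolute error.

Bisection error bound: |error| ≤ (b-a)/2^n
|error| ≤ (5 - 2)/2^19 = 3/2^19
|error| ≤ 0.0000057220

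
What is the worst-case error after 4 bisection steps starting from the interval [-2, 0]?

Bisection error bound: |error| ≤ (b-a)/2^n
|error| ≤ (0 - (-2))/2^4 = 2/2^4
|error| ≤ 0.1250000000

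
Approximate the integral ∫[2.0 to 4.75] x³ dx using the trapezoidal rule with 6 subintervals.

f(x) = x³
a = 2.0, b = 4.75, n = 6
h = (b - a)/n = 0.458333

Trapezoidal rule: (h/2)[f(x₀) + 2f(x₁) + 2f(x₂) + ... + f(xₙ)]

x_0 = 2.0000, f(x_0) = 8.000000, coefficient = 1
x_1 = 2.4583, f(x_1) = 14.856698, coefficient = 2
x_2 = 2.9167, f(x_2) = 24.811921, coefficient = 2
x_3 = 3.3750, f(x_3) = 38.443359, coefficient = 2
x_4 = 3.8333, f(x_4) = 56.328704, coefficient = 2
x_5 = 4.2917, f(x_5) = 79.045645, coefficient = 2
x_6 = 4.7500, f(x_6) = 107.171875, coefficient = 1

I ≈ (0.458333/2) × 542.144531 = 124.241455
Exact value: 123.266602
Error: 0.974854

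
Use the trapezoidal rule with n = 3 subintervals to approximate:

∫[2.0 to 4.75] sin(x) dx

f(x) = sin(x)
a = 2.0, b = 4.75, n = 3
h = (b - a)/n = 0.916667

Trapezoidal rule: (h/2)[f(x₀) + 2f(x₁) + 2f(x₂) + ... + f(xₙ)]

x_0 = 2.0000, f(x_0) = 0.909297, coefficient = 1
x_1 = 2.9167, f(x_1) = 0.223034, coefficient = 2
x_2 = 3.8333, f(x_2) = -0.637879, coefficient = 2
x_3 = 4.7500, f(x_3) = -0.999293, coefficient = 1

I ≈ (0.916667/2) × -0.919684 = -0.421522
Exact value: -0.453749
Error: 0.032227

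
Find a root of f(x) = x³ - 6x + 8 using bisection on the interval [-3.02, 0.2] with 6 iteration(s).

f(x) = x³ - 6x + 8
Initial interval: [-3.02, 0.2]

Iteration 1:
  c_1 = (-3.020000 + 0.200000)/2 = -1.410000
  f(c_1) = f(-1.410000) = 13.656779
  f(a) × f(c) < 0, new interval: [-3.020000, -1.410000]
Iteration 2:
  c_2 = (-3.020000 + (-1.410000))/2 = -2.215000
  f(c_2) = f(-2.215000) = 10.422712
  f(a) × f(c) < 0, new interval: [-3.020000, -2.215000]
Iteration 3:
  c_3 = (-3.020000 + (-2.215000))/2 = -2.617500
  f(c_3) = f(-2.617500) = 5.771706
  f(a) × f(c) < 0, new interval: [-3.020000, -2.617500]
Iteration 4:
  c_4 = (-3.020000 + (-2.617500))/2 = -2.818750
  f(c_4) = f(-2.818750) = 2.516540
  f(a) × f(c) < 0, new interval: [-3.020000, -2.818750]
Iteration 5:
  c_5 = (-3.020000 + (-2.818750))/2 = -2.919375
  f(c_5) = f(-2.919375) = 0.635146
  f(a) × f(c) < 0, new interval: [-3.020000, -2.919375]
Iteration 6:
  c_6 = (-3.020000 + (-2.919375))/2 = -2.969688
  f(c_6) = f(-2.969688) = -0.371679
  f(a) × f(c) ≥ 0, new interval: [-2.969688, -2.919375]

After 6 iteration(s), the approximation is c_6 = -2.969688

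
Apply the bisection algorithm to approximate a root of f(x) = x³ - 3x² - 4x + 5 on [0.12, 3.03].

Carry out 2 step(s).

f(x) = x³ - 3x² - 4x + 5
Initial interval: [0.12, 3.03]

Iteration 1:
  c_1 = (0.120000 + 3.030000)/2 = 1.575000
  f(c_1) = f(1.575000) = -4.834891
  f(a) × f(c) < 0, new interval: [0.120000, 1.575000]
Iteration 2:
  c_2 = (0.120000 + 1.575000)/2 = 0.847500
  f(c_2) = f(0.847500) = 0.063953
  f(a) × f(c) ≥ 0, new interval: [0.847500, 1.575000]

After 2 iteration(s), the approximation is c_2 = 0.847500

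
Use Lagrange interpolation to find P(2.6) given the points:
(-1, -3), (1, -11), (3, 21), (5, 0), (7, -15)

Lagrange interpolation formula:
P(x) = Σ yᵢ × Lᵢ(x)
where Lᵢ(x) = Π_{j≠i} (x - xⱼ)/(xᵢ - xⱼ)

L_0(2.6) = (2.6 - 1)/(-1 - 1) × (2.6 - 3)/(-1 - 3) × (2.6 - 5)/(-1 - 5) × (2.6 - 7)/(-1 - 7) = -0.017600
L_1(2.6) = (2.6 - (-1))/(1 - (-1)) × (2.6 - 3)/(1 - 3) × (2.6 - 5)/(1 - 5) × (2.6 - 7)/(1 - 7) = 0.158400
L_2(2.6) = (2.6 - (-1))/(3 - (-1)) × (2.6 - 1)/(3 - 1) × (2.6 - 5)/(3 - 5) × (2.6 - 7)/(3 - 7) = 0.950400
L_3(2.6) = (2.6 - (-1))/(5 - (-1)) × (2.6 - 1)/(5 - 1) × (2.6 - 3)/(5 - 3) × (2.6 - 7)/(5 - 7) = -0.105600
L_4(2.6) = (2.6 - (-1))/(7 - (-1)) × (2.6 - 1)/(7 - 1) × (2.6 - 3)/(7 - 3) × (2.6 - 5)/(7 - 5) = 0.014400

P(2.6) = (-3)×L_0(2.6) + (-11)×L_1(2.6) + 21×L_2(2.6) + 0×L_3(2.6) + (-15)×L_4(2.6)
P(2.6) = 18.052800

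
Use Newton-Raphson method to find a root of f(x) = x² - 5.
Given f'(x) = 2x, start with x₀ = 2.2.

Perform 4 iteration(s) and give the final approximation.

f(x) = x² - 5
f'(x) = 2x
x₀ = 2.2

Newton-Raphson formula: x_{n+1} = x_n - f(x_n)/f'(x_n)

Iteration 1:
  f(2.200000) = -0.160000
  f'(2.200000) = 4.400000
  x_1 = 2.200000 - (-0.160000)/4.400000 = 2.236364
Iteration 2:
  f(2.236364) = 0.001322
  f'(2.236364) = 4.472727
  x_2 = 2.236364 - 0.001322/4.472727 = 2.236068
Iteration 3:
  f(2.236068) = 0.000000
  f'(2.236068) = 4.472136
  x_3 = 2.236068 - 0.000000/4.472136 = 2.236068
Iteration 4:
  f(2.236068) = 0.000000
  f'(2.236068) = 4.472136
  x_4 = 2.236068 - 0.000000/4.472136 = 2.236068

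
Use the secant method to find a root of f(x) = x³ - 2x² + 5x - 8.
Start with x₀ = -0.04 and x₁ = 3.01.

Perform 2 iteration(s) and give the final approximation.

f(x) = x³ - 2x² + 5x - 8
x₀ = -0.04, x₁ = 3.01

Secant formula: x_{n+1} = x_n - f(x_n)(x_n - x_{n-1})/(f(x_n) - f(x_{n-1}))

Iteration 1:
  f(-0.040000) = -8.203264
  f(3.010000) = 16.200701
  x_2 = 3.010000 - 16.200701×(3.010000 - (-0.040000))/(16.200701 - (-8.203264))
       = 0.985241
Iteration 2:
  f(3.010000) = 16.200701
  f(0.985241) = -4.058820
  x_3 = 0.985241 - (-4.058820)×(0.985241 - 3.010000)/(-4.058820 - 16.200701)
       = 1.390884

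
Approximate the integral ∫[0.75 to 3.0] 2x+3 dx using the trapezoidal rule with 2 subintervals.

f(x) = 2x+3
a = 0.75, b = 3.0, n = 2
h = (b - a)/n = 1.125000

Trapezoidal rule: (h/2)[f(x₀) + 2f(x₁) + 2f(x₂) + ... + f(xₙ)]

x_0 = 0.7500, f(x_0) = 4.500000, coefficient = 1
x_1 = 1.8750, f(x_1) = 6.750000, coefficient = 2
x_2 = 3.0000, f(x_2) = 9.000000, coefficient = 1

I ≈ (1.125000/2) × 27.000000 = 15.187500
Exact value: 15.187500
Error: 0.000000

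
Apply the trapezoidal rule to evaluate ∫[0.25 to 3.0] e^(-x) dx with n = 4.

f(x) = e^(-x)
a = 0.25, b = 3.0, n = 4
h = (b - a)/n = 0.687500

Trapezoidal rule: (h/2)[f(x₀) + 2f(x₁) + 2f(x₂) + ... + f(xₙ)]

x_0 = 0.2500, f(x_0) = 0.778801, coefficient = 1
x_1 = 0.9375, f(x_1) = 0.391606, coefficient = 2
x_2 = 1.6250, f(x_2) = 0.196912, coefficient = 2
x_3 = 2.3125, f(x_3) = 0.099013, coefficient = 2
x_4 = 3.0000, f(x_4) = 0.049787, coefficient = 1

I ≈ (0.687500/2) × 2.203649 = 0.757504
Exact value: 0.729014
Error: 0.028491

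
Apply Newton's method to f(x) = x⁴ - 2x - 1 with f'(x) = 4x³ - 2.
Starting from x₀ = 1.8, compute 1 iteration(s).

f(x) = x⁴ - 2x - 1
f'(x) = 4x³ - 2
x₀ = 1.8

Newton-Raphson formula: x_{n+1} = x_n - f(x_n)/f'(x_n)

Iteration 1:
  f(1.800000) = 5.897600
  f'(1.800000) = 21.328000
  x_1 = 1.800000 - 5.897600/21.328000 = 1.523481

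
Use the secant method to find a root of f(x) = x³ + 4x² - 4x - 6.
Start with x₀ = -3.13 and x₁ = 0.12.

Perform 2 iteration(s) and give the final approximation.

f(x) = x³ + 4x² - 4x - 6
x₀ = -3.13, x₁ = 0.12

Secant formula: x_{n+1} = x_n - f(x_n)(x_n - x_{n-1})/(f(x_n) - f(x_{n-1}))

Iteration 1:
  f(-3.130000) = 15.043303
  f(0.120000) = -6.420672
  x_2 = 0.120000 - (-6.420672)×(0.120000 - (-3.130000))/(-6.420672 - 15.043303)
       = -0.852196
Iteration 2:
  f(0.120000) = -6.420672
  f(-0.852196) = -0.305164
  x_3 = -0.852196 - (-0.305164)×(-0.852196 - 0.120000)/(-0.305164 - (-6.420672))
       = -0.900708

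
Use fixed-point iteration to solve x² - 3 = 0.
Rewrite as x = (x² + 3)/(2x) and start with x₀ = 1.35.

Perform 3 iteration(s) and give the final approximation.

Equation: x² - 3 = 0
Fixed-point form: x = (x² + 3)/(2x)
x₀ = 1.35

x_1 = g(1.350000) = 1.786111
x_2 = g(1.786111) = 1.732869
x_3 = g(1.732869) = 1.732051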